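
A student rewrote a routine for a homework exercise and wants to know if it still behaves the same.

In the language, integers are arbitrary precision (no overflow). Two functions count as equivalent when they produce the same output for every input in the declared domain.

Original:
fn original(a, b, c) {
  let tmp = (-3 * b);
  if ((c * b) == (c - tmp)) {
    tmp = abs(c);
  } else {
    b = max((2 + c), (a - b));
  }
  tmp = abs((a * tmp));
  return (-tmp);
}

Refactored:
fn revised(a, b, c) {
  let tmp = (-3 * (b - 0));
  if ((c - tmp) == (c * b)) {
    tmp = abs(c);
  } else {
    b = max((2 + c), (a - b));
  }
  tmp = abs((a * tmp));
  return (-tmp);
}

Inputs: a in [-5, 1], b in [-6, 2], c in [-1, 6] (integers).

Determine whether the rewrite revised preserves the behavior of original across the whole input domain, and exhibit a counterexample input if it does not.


The two versions differ — the changes include constant usage differs, arithmetic usage differs.
As a probe, take a=-3, b=-4, c=-1: original runs tmp becomes 12; next ((c * b) == (c - tmp)) evaluates to false; next b becomes 1; next tmp becomes 36; next final value -36; revised runs tmp becomes 12; next ((c - tmp) == (c * b)) evaluates to false; next b becomes 1; next tmp becomes 36; next final value -36; both end at -36.
An exhaustive pass over the 504 declared inputs shows identical outputs.
verdict: equivalent


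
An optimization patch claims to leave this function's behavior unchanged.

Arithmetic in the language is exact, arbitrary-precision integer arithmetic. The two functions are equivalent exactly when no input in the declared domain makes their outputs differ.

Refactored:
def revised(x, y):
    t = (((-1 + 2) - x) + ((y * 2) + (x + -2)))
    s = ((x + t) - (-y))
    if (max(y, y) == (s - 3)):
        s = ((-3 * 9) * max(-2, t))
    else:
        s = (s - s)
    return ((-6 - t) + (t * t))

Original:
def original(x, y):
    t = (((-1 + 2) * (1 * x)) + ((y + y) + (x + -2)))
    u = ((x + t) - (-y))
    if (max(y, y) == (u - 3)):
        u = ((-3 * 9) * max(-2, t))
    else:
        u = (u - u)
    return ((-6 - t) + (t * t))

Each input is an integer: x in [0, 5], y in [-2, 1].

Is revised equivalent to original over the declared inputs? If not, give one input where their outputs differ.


Input x=0, y=-2: 36 from original versus 24 from revised.
verdict: not equivalent; witness: x=0, y=-2


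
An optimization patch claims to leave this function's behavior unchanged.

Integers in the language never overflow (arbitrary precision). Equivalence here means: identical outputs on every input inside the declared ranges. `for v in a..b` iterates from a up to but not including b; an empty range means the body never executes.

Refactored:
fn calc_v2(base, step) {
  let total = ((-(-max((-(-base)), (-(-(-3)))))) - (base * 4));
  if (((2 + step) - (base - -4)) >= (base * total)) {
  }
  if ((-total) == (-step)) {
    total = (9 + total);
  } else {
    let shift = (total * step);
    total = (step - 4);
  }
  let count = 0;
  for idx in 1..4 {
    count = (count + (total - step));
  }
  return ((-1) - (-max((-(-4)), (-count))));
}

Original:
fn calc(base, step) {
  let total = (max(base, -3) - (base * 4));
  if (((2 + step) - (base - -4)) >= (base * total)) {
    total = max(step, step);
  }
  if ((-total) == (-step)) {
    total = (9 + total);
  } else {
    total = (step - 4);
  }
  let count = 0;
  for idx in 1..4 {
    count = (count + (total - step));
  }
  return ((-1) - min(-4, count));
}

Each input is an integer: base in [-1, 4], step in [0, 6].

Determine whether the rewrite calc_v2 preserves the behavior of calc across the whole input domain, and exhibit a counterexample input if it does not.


These are not equivalent — on base=-1, step=0 the outputs split (3 vs 11).
calc: total becomes 3; next (((2 + step) - (base - -4)) >= (base * total)) evaluates to true; next total becomes 0; next ((-total) == (-step)) evaluates to true; next total becomes 9; next count becomes 0; next at idx=1:; next count becomes 9; next at idx=2:; next count becomes 18; next at idx=3:; next count becomes 27; next final value 3
calc_v2: total becomes 3; next (((2 + step) - (base - -4)) >= (base * total)) evaluates to true; next ((-total) == (-step)) evaluates to false; next shift becomes 0; next total becomes -4; next count becomes 0; next at idx=1:; next count becomes -4; next at idx=2:; next count becomes -8; next at idx=3:; next count becomes -12; next final value 11
verdict: not equivalent; witness: base=-1, step=0


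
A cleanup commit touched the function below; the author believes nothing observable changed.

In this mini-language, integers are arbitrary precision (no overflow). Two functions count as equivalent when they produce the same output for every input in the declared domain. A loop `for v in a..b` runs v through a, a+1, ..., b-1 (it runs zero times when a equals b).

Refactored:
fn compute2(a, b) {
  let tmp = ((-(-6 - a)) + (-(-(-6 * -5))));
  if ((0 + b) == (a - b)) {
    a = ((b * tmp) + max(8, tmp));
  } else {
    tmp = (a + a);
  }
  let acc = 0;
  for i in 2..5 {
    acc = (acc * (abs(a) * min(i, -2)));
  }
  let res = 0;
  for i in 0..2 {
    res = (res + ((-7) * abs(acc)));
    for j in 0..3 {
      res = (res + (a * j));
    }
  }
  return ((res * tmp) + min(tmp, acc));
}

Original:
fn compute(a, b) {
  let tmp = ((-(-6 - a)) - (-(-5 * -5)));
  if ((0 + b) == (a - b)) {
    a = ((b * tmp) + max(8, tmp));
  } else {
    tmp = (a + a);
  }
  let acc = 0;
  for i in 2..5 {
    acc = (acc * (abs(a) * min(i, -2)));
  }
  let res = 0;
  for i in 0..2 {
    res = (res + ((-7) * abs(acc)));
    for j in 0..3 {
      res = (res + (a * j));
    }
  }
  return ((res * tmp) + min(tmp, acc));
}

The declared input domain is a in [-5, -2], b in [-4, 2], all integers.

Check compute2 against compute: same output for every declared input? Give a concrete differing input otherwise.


There is a counterexample at a=-4, b=-2: -4374 on one side, -6144 on the other.
compute: tmp becomes 27; next ((0 + b) == (a - b)) evaluates to true; next a becomes -27; next acc becomes 0; next at i=2:; next acc becomes 0; next at i=3:; next acc becomes 0; next at i=4:; next acc becomes 0; next res becomes 0; next at i=0:; next res becomes 0; next at j=0:; next res becomes 0; next at j=1:; next res becomes -27; next at j=2:; next res becomes -81; next at i=1:; next res becomes -81; next at j=0:; next res becomes -81; next at j=1:; next res becomes -108; next at j=2:; next res becomes -162; next final value -4374
compute2: tmp becomes 32; next ((0 + b) == (a - b)) evaluates to true; next a becomes -32; next acc becomes 0; next at i=2:; next acc becomes 0; next at i=3:; next acc becomes 0; next at i=4:; next acc becomes 0; next res becomes 0; next at i=0:; next res becomes 0; next at j=0:; next res becomes 0; next at j=1:; next res becomes -32; next at j=2:; next res becomes -96; next at i=1:; next res becomes -96; next at j=0:; next res becomes -96; next at j=1:; next res becomes -128; next at j=2:; next res becomes -192; next final value -6144
verdict: not equivalent; witness: a=-4, b=-2


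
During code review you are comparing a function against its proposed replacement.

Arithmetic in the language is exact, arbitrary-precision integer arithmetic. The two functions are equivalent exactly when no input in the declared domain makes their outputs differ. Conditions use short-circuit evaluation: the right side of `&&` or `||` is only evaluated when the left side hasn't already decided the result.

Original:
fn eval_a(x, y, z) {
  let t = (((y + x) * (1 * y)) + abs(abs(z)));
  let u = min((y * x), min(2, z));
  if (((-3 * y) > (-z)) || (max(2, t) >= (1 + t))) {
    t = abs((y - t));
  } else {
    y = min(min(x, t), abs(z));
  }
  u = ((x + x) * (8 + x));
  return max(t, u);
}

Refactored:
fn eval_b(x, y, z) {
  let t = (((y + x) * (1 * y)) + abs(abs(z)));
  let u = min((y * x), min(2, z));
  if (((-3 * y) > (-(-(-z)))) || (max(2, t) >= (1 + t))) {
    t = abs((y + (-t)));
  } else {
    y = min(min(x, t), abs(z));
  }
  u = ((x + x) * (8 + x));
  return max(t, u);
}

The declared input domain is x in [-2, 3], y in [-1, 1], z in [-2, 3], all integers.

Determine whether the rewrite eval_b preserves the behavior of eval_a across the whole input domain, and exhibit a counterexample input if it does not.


Differences: arithmetic usage differs — yet all 108 inputs agree.
verdict: equivalent


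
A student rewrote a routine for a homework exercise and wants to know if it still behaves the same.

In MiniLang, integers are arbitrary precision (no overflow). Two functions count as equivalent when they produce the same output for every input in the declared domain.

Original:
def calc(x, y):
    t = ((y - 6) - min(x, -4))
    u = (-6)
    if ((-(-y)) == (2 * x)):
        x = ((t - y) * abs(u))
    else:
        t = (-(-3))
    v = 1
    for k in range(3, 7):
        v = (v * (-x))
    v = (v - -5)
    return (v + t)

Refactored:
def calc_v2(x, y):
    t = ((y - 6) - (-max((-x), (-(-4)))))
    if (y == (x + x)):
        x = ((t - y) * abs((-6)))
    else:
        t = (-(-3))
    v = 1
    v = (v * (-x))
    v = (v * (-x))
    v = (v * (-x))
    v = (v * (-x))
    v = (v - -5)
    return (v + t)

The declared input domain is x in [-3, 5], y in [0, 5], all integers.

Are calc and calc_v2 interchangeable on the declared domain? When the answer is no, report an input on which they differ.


Differences: loop structure differs; constant usage differs; local variable names differ; statement counts differ; arithmetic usage differs; min/max/abs usage differs — yet all 54 inputs agree.
verdict: equivalent


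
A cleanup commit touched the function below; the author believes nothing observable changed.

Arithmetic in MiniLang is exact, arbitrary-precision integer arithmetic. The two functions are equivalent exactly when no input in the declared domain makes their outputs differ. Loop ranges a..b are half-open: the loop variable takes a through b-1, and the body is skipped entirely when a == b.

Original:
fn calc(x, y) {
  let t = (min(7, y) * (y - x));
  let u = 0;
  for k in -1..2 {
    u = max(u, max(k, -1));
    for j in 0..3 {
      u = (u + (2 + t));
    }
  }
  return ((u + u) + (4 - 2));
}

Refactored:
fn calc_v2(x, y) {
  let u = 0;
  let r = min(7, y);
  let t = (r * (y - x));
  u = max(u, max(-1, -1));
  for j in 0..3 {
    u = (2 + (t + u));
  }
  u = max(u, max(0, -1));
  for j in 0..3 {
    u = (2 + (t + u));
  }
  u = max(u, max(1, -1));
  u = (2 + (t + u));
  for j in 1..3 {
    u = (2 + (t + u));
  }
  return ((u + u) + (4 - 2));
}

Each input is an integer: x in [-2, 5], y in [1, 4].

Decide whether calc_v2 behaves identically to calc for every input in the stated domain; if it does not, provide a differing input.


The two versions differ — the changes include statement counts differ, loop structure differs, local variable names differ, min/max/abs usage differs, constant usage differs, arithmetic usage differs.
Tracing x=5, y=1: calc: t becomes -4; next u becomes 0; next at k=-1:; next u becomes 0; next at j=0:; next u becomes -2; next at j=1:; next u becomes -4; next at j=2:; next u becomes -6; next at k=0:; next u becomes 0; next at j=0:; next u becomes -2; next at j=1:; next u becomes -4; next at j=2:; next u becomes -6; next at k=1:; next u becomes 1; next at j=0:; next u becomes -1; next at j=1:; next u becomes -3; next at j=2:; next u becomes -5; next final value -8 | calc_v2: u becomes 0; next r becomes 1; next t becomes -4; next u becomes 0; next at j=0:; next u becomes -2; next at j=1:; next u becomes -4; next at j=2:; next u becomes -6; next u becomes 0; next at j=0:; next u becomes -2; next at j=1:; next u becomes -4; next at j=2:; next u becomes -6; next u becomes 1; next u becomes -1; next at j=1:; next u becomes -3; next at j=2:; next u becomes -5; next final value -8 — matching result -8.
Checked all 32 inputs in the declared domain: the outputs agree on every one.
verdict: equivalent


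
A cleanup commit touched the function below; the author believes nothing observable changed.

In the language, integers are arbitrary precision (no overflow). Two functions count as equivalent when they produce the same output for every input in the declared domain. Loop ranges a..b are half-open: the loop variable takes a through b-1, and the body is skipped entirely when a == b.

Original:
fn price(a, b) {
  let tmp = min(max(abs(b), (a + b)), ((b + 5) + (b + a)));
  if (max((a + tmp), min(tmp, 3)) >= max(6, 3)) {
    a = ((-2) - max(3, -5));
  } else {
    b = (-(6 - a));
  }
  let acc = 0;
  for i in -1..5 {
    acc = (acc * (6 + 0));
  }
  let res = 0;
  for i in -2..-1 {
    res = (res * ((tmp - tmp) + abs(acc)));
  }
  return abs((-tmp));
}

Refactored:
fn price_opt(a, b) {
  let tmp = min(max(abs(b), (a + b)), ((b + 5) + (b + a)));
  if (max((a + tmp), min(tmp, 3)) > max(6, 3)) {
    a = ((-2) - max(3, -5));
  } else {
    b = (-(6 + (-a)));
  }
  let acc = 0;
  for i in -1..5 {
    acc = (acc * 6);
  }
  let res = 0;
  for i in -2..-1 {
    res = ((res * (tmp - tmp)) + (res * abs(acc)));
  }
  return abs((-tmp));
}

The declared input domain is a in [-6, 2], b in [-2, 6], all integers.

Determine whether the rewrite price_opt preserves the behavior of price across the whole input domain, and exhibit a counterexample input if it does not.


Equivalent. Although `(max((a + tmp), min(tmp, 3)) >= max(6, 3))` became `(max((a + tmp), min(tmp, 3)) > max(6, 3))`, no input in the stated domain can expose it.
An exhaustive pass over the 81 declared inputs shows identical outputs.
As a probe, take a=0, b=6: price runs tmp becomes 6; next (max((a + tmp), min(tmp, 3)) >= max(6, 3)) evaluates to true; next a becomes -5; next acc becomes 0; next at i=-1:; next acc becomes 0; next at i=0:; next acc becomes 0; next at i=1:; next acc becomes 0; next at i=2:; next acc becomes 0; next at i=3:; next acc becomes 0; next at i=4:; next acc becomes 0; next res becomes 0; next at i=-2:; next res becomes 0; next final value 6; price_opt runs tmp becomes 6; next (max((a + tmp), min(tmp, 3)) > max(6, 3)) evaluates to false; next b becomes -6; next acc becomes 0; next at i=-1:; next acc becomes 0; next at i=0:; next acc becomes 0; next at i=1:; next acc becomes 0; next at i=2:; next acc becomes 0; next at i=3:; next acc becomes 0; next at i=4:; next acc becomes 0; next res becomes 0; next at i=-2:; next res becomes 0; next final value 6; both end at 6.
verdict: equivalent


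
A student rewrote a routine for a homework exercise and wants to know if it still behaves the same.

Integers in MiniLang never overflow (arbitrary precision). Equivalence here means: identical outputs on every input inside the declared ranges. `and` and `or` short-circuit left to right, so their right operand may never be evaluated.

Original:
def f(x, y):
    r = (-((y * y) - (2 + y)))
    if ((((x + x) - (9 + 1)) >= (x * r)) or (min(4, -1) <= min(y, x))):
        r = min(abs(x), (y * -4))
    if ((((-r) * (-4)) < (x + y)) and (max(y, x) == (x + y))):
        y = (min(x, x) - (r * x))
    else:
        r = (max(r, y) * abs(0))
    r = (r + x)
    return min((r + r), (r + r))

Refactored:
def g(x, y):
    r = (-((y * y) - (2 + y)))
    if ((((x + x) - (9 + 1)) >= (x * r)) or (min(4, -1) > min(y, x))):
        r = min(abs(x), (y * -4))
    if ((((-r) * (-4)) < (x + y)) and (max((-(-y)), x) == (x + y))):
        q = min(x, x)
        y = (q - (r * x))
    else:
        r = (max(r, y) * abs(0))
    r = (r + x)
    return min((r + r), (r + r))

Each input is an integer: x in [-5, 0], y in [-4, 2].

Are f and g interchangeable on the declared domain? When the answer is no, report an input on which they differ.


Consider the input x=0, y=1.
f: r := 2 | ((((x + x) - (9 + 1)) >= (x * r)) or (min(4, -1) <= min(y, x))): true | r := -4 | ((((-r) * (-4)) < (x + y)) and (max(y, x) == (x + y))): true | y := 0 | r := -4 | result -8
g: r := 2 | ((((x + x) - (9 + 1)) >= (x * r)) or (min(4, -1) > min(y, x))): false | ((((-r) * (-4)) < (x + y)) and (max((-(-y)), x) == (x + y))): false | r := 0 | r := 0 | result 0
-8 != 0, so the rewrite changes behavior.
verdict: not equivalent; witness: x=0, y=1


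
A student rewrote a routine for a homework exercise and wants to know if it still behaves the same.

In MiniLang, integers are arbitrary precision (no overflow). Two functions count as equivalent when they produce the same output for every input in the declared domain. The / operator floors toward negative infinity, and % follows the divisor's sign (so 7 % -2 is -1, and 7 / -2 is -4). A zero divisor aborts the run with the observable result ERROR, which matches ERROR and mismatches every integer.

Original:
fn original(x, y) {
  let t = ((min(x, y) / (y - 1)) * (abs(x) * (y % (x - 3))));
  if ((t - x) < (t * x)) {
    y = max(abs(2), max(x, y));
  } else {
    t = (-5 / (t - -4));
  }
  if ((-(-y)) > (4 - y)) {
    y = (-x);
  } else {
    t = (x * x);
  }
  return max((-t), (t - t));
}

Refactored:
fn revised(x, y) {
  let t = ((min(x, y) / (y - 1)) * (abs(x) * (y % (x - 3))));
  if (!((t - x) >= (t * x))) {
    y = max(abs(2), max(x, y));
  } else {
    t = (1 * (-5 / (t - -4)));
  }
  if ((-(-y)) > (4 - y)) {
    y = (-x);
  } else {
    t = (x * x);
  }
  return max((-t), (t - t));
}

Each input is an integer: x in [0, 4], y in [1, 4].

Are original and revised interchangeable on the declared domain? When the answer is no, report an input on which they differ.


Behavior is preserved: although arithmetic usage differs, and constant usage differs, and comparison usage differs, and boolean connective usage differs, the outputs never diverge.
Spot check at x=0, y=3 — original: t becomes 0; next ((t - x) < (t * x)) evaluates to false; next t becomes -2; next ((-(-y)) > (4 - y)) evaluates to true; next y becomes 0; next final value 2. revised: t becomes 0; next (!((t - x) >= (t * x))) evaluates to false; next t becomes -2; next ((-(-y)) > (4 - y)) evaluates to true; next y becomes 0; next final value 2. Both give 2.
Across all 20 domain points the two functions coincide.
verdict: equivalent


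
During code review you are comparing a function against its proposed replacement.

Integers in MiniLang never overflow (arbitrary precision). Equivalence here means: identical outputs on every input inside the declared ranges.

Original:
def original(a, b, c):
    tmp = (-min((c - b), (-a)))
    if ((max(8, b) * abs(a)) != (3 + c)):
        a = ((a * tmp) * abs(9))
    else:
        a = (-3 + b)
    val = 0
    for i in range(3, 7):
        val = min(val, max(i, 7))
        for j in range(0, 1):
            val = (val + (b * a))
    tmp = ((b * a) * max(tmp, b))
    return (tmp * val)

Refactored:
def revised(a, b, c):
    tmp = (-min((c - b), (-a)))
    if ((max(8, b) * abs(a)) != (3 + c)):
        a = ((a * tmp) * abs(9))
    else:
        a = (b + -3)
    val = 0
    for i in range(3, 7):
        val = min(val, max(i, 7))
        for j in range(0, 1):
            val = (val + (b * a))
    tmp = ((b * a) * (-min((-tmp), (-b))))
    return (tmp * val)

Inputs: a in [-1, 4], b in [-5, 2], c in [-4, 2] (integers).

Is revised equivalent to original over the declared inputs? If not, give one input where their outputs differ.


Comparing the listings, the differences include: min/max/abs usage differs.
Spot check at a=-1, b=-5, c=2 — original: tmp := -1 | ((max(8, b) * abs(a)) != (3 + c)): true | a := 9 | val := 0 | iter i=3: | val := 0 | iter j=0: | val := -45 | iter i=4: | val := -45 | iter j=0: | val := -90 | iter i=5: | val := -90 | iter j=0: | val := -135 | iter i=6: | val := -135 | iter j=0: | val := -180 | tmp := 45 | result -8100. revised: tmp := -1 | ((max(8, b) * abs(a)) != (3 + c)): true | a := 9 | val := 0 | iter i=3: | val := 0 | iter j=0: | val := -45 | iter i=4: | val := -45 | iter j=0: | val := -90 | iter i=5: | val := -90 | iter j=0: | val := -135 | iter i=6: | val := -135 | iter j=0: | val := -180 | tmp := 45 | result -8100. Both give -8100.
An exhaustive pass over the 336 declared inputs shows identical outputs.
verdict: equivalent


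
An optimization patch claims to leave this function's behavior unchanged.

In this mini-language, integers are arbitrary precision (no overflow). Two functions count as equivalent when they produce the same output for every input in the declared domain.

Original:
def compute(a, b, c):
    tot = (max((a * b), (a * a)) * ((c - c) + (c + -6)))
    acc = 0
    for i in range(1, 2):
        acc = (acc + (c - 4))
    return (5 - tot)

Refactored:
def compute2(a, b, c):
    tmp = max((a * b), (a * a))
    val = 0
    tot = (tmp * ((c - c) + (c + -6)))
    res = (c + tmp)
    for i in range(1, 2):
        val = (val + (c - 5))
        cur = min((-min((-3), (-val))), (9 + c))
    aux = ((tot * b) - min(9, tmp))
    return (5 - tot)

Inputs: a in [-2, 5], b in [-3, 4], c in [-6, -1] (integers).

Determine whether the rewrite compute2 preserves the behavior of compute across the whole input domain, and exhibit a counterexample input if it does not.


The suspicious edit (`4` became `5`) never changes the result for any input inside the declared domain.
Spot check at a=-2, b=-3, c=-6 — compute: tot=-72, then acc=0, then (i=1), then acc=-10, then returns 77. compute2: tmp=6, then val=0, then tot=-72, then res=0, then (i=1), then val=-11, then cur=3, then aux=210, then returns 77. Both give 77.
Every one of the 384 inputs gives matching results.
verdict: equivalent


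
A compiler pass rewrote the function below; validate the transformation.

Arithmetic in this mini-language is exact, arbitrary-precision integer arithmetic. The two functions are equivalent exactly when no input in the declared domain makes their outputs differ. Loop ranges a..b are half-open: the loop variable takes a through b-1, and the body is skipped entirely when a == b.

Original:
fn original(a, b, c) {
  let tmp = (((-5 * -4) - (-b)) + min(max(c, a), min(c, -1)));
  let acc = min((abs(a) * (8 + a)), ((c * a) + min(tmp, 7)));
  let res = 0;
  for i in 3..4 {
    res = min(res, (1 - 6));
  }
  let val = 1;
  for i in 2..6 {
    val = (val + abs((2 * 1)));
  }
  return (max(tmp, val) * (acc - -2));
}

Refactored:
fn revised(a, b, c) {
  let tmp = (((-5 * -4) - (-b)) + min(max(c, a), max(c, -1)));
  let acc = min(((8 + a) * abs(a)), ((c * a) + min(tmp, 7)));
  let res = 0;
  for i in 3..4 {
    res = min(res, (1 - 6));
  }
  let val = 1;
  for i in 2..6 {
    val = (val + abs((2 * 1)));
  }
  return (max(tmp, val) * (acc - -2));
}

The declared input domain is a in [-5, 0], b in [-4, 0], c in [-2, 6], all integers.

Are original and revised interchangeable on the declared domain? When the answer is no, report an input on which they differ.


Evaluate both at a=-5, b=-4, c=0.
original: tmp := 15 | acc := 7 | res := 0 | iter i=3: | res := -5 | val := 1 | iter i=2: | val := 3 | iter i=3: | val := 5 | iter i=4: | val := 7 | iter i=5: | val := 9 | result 135
revised: tmp := 16 | acc := 7 | res := 0 | iter i=3: | res := -5 | val := 1 | iter i=2: | val := 3 | iter i=3: | val := 5 | iter i=4: | val := 7 | iter i=5: | val := 9 | result 144
135 != 144, so the rewrite changes behavior.
verdict: not equivalent; witness: a=-5, b=-4, c=0


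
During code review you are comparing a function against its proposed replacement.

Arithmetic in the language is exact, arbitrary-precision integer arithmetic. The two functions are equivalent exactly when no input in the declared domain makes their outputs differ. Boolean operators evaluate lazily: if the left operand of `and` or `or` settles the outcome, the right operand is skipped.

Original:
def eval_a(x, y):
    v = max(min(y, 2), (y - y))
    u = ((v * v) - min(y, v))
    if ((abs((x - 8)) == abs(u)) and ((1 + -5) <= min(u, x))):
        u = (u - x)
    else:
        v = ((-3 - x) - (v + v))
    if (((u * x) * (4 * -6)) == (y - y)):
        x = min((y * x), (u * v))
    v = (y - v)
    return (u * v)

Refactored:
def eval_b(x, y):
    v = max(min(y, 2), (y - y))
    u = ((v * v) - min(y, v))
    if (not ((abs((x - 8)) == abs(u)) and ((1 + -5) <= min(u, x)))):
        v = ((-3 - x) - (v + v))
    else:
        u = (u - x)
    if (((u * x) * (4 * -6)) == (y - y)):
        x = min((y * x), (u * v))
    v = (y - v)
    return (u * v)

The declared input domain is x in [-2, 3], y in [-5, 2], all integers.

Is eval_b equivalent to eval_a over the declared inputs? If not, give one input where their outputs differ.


Changes here: boolean connective usage differs; the full 48-point sweep finds no disagreement.
verdict: equivalent


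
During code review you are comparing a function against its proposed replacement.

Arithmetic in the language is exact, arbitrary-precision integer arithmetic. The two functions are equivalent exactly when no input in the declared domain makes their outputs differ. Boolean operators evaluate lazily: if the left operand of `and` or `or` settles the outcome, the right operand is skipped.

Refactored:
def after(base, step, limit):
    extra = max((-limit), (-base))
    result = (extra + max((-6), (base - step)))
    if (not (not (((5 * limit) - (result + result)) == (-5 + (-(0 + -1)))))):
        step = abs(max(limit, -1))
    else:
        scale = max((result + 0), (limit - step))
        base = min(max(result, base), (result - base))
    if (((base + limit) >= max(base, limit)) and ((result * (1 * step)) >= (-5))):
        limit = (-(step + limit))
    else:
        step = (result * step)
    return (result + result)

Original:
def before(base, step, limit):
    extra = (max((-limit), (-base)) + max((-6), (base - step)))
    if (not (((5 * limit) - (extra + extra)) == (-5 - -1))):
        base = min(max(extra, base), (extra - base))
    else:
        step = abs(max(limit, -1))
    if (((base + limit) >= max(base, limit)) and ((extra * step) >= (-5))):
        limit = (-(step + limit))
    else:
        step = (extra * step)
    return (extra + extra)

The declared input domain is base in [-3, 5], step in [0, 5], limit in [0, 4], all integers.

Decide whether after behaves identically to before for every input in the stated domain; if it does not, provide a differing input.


The two versions differ — the changes include constant usage differs; also boolean connective usage differs; also arithmetic usage differs; also min/max/abs usage differs; also statement counts differ; also local variable names differ.
Spot check at base=3, step=4, limit=1 — before: extra=-2, then (not (((5 * limit) - (extra + extra)) == (-5 - -1))) is true, then base=-5, then (((base + limit) >= max(base, limit)) and ((extra * step) >= (-5))) is false, then step=-8, then returns -4. after: extra=-1, then result=-2, then (not (not (((5 * limit) - (result + result)) == (-5 + (-(0 + -1)))))) is false, then scale=-2, then base=-5, then (((base + limit) >= max(base, limit)) and ((result * (1 * step)) >= (-5))) is false, then step=-8, then returns -4. Both give -4.
Checked all 270 inputs in the declared domain: the outputs agree on every one.
verdict: equivalent


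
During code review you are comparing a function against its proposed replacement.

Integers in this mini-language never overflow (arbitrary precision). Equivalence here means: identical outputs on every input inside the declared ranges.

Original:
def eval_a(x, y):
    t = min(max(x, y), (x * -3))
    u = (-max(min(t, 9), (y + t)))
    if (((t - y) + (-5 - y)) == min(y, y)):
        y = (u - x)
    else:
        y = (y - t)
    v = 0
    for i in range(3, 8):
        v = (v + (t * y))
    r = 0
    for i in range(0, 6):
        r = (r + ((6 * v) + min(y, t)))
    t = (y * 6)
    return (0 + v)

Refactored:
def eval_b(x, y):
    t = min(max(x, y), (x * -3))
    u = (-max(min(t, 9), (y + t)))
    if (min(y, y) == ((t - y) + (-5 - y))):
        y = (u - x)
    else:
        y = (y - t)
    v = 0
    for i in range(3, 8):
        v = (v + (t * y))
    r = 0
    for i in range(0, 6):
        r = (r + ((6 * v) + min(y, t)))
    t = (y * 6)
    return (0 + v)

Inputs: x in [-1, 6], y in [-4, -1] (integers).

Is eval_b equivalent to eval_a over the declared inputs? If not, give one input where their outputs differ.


The two versions differ — the changes include same computation, different form.
One worked example (x=1, y=-1) — eval_a: t=-3, then u=3, then (((t - y) + (-5 - y)) == min(y, y)) is false, then y=2, then v=0, then (i=3), then v=-6, then (i=4), then v=-12, then (i=5), then v=-18, then (i=6), then v=-24, then (i=7), then v=-30, then r=0, then (i=0), then r=-183, then (i=1), then r=-366, then (i=2), then r=-549, then (i=3), then r=-732, then (i=4), then r=-915, then (i=5), then r=-1098, then t=12, then returns -30; eval_b: t=-3, then u=3, then (min(y, y) == ((t - y) + (-5 - y))) is false, then y=2, then v=0, then (i=3), then v=-6, then (i=4), then v=-12, then (i=5), then v=-18, then (i=6), then v=-24, then (i=7), then v=-30, then r=0, then (i=0), then r=-183, then (i=1), then r=-366, then (i=2), then r=-549, then (i=3), then r=-732, then (i=4), then r=-915, then (i=5), then r=-1098, then t=12, then returns -30; agreement on -30.
Sweeping the whole domain (32 inputs) finds no disagreement.
verdict: equivalent


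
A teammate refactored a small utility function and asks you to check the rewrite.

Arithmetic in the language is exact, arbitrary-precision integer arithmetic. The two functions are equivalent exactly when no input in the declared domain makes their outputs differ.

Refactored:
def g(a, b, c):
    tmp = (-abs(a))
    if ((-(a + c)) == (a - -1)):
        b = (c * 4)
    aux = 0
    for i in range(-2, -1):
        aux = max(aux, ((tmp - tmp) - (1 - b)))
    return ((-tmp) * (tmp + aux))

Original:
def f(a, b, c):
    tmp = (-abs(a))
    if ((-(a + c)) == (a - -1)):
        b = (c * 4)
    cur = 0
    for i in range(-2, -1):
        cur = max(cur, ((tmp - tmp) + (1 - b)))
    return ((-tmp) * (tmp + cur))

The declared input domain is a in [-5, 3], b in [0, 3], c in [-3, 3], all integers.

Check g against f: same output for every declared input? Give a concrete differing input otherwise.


Take a=-5, b=0, c=-3.
f: tmp := -5 | ((-(a + c)) == (a - -1)): false | cur := 0 | iter i=-2: | cur := 1 | result -20
g: tmp := -5 | ((-(a + c)) == (a - -1)): false | aux := 0 | iter i=-2: | aux := 0 | result -25
-20 and -25 differ, so these are not the same function on this domain.
verdict: not equivalent; witness: a=-5, b=0, c=-3


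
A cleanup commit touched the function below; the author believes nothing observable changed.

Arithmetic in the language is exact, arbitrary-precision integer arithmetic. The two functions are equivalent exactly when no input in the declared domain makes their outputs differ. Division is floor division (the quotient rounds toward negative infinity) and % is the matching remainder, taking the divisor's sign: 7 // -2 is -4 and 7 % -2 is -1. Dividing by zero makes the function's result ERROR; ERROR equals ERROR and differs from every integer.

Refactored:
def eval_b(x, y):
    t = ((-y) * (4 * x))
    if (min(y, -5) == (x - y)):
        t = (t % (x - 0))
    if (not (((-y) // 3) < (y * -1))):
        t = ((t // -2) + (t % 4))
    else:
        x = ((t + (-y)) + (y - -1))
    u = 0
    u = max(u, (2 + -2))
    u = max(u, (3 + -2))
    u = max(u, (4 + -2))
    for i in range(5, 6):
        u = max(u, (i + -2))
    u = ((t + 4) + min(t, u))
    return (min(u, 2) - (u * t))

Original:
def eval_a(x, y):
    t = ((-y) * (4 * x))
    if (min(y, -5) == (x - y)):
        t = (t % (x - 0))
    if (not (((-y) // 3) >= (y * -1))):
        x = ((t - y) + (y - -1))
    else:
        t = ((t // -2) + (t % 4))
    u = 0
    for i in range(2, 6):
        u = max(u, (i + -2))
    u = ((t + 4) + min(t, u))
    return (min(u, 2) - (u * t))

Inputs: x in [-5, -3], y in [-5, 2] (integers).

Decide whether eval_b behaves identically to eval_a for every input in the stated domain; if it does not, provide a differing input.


Side by side, the visible changes include: statement counts differ, plus constant usage differs, plus arithmetic usage differs, plus min/max/abs usage differs, plus loop structure differs, plus comparison usage differs.
Spot check at x=-5, y=0 — eval_a: t=0, then (min(y, -5) == (x - y)) is true, then t=0, then (not (((-y) // 3) >= (y * -1))) is false, then t=0, then u=0, then (i=2), then u=0, then (i=3), then u=1, then (i=4), then u=2, then (i=5), then u=3, then u=4, then returns 2. eval_b: t=0, then (min(y, -5) == (x - y)) is true, then t=0, then (not (((-y) // 3) < (y * -1))) is true, then t=0, then u=0, then u=0, then u=1, then u=2, then (i=5), then u=3, then u=4, then returns 2. Both give 2.
Sweeping the whole domain (24 inputs) finds no disagreement.
verdict: equivalent


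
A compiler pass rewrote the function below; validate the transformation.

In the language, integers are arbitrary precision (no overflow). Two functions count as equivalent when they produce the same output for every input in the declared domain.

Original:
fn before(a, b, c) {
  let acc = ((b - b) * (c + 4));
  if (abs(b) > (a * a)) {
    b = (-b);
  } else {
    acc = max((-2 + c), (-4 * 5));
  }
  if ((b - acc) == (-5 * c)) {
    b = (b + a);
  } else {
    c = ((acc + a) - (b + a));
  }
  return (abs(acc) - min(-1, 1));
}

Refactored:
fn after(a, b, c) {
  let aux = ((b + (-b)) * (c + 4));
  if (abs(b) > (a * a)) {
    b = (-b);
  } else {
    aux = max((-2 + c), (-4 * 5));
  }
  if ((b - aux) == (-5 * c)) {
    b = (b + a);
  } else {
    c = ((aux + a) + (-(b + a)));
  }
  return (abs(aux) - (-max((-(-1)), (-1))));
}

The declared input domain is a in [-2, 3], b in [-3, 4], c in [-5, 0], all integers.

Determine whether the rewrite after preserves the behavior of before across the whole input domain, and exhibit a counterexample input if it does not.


Reading the diff, among the changes: local variable names differ, min/max/abs usage differs, arithmetic usage differs.
As a probe, take a=2, b=-1, c=0: before runs acc := 0 | (abs(b) > (a * a)): false | acc := -2 | ((b - acc) == (-5 * c)): false | c := -1 | result 3; after runs aux := 0 | (abs(b) > (a * a)): false | aux := -2 | ((b - aux) == (-5 * c)): false | c := -1 | result 3; both end at 3.
Every one of the 288 inputs gives matching results.
verdict: equivalent


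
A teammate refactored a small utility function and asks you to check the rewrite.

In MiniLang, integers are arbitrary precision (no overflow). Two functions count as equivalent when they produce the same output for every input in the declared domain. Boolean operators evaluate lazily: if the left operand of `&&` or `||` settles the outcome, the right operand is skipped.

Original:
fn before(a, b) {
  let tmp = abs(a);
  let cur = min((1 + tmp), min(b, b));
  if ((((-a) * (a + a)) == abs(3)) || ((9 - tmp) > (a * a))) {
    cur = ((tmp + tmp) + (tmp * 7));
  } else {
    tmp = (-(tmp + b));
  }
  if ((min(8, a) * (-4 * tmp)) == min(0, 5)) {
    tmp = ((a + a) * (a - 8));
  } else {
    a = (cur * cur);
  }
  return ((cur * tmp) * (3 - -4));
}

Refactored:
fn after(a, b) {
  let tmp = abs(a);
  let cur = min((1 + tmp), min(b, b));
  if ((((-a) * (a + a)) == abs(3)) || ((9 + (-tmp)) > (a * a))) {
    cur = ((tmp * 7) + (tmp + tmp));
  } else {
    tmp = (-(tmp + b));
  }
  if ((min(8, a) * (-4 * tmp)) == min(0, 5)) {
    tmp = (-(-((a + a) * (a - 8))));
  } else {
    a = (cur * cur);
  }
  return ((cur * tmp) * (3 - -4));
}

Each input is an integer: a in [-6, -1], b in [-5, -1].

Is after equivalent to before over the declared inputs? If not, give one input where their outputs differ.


Equivalent — the differences include arithmetic usage differs, yet no declared input distinguishes the two.
One worked example (a=-6, b=-2) — before: tmp=6, then cur=-2, then ((((-a) * (a + a)) == abs(3)) || ((9 - tmp) > (a * a))) is false, then tmp=-4, then ((min(8, a) * (-4 * tmp)) == min(0, 5)) is false, then a=4, then returns 56; after: tmp=6, then cur=-2, then ((((-a) * (a + a)) == abs(3)) || ((9 + (-tmp)) > (a * a))) is false, then tmp=-4, then ((min(8, a) * (-4 * tmp)) == min(0, 5)) is false, then a=4, then returns 56; agreement on 56.
An exhaustive pass over the 30 declared inputs shows identical outputs.
verdict: equivalent


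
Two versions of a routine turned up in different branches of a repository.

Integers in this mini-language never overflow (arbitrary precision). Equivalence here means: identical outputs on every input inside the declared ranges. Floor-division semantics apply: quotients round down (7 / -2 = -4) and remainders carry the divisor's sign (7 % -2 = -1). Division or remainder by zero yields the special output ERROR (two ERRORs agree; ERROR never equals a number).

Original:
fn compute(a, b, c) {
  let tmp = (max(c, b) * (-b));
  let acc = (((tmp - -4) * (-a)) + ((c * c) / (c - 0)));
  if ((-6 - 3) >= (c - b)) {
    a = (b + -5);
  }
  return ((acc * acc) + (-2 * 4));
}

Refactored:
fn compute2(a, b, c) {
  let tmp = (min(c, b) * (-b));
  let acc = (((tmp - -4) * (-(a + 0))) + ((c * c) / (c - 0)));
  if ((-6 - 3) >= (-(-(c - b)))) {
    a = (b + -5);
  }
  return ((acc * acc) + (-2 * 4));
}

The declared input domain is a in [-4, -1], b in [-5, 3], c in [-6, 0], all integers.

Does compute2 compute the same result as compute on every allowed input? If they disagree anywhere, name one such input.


The rewrite breaks on a=-4, b=-5, c=-6, where the results are 8092 and 12092.
compute: tmp becomes -25; next acc becomes -90; next ((-6 - 3) >= (c - b)) evaluates to false; next final value 8092
compute2: tmp becomes -30; next acc becomes -110; next ((-6 - 3) >= (-(-(c - b)))) evaluates to false; next final value 12092
verdict: not equivalent; witness: a=-4, b=-5, c=-6


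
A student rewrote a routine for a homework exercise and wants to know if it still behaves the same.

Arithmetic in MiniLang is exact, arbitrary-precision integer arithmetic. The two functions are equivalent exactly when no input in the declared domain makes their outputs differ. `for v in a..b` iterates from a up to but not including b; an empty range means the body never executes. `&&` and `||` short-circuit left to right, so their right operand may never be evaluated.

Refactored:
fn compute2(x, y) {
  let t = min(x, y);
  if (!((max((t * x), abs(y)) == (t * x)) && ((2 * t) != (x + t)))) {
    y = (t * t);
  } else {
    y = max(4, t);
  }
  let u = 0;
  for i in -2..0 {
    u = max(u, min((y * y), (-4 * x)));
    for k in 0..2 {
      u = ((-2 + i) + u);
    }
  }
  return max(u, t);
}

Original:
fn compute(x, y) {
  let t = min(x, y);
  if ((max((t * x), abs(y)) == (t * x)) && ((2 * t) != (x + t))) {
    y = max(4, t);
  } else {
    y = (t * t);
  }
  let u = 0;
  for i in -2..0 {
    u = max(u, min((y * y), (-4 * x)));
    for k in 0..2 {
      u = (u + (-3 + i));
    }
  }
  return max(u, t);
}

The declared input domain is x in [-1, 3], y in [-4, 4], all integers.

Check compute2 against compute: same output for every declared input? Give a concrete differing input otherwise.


These are not equivalent — on x=-1, y=-4 the outputs split (-4 vs -2).
compute: t=-4, then ((max((t * x), abs(y)) == (t * x)) && ((2 * t) != (x + t))) is true, then y=4, then u=0, then (i=-2), then u=4, then (k=0), then u=-1, then (k=1), then u=-6, then (i=-1), then u=4, then (k=0), then u=0, then (k=1), then u=-4, then returns -4
compute2: t=-4, then (!((max((t * x), abs(y)) == (t * x)) && ((2 * t) != (x + t)))) is false, then y=4, then u=0, then (i=-2), then u=4, then (k=0), then u=0, then (k=1), then u=-4, then (i=-1), then u=4, then (k=0), then u=1, then (k=1), then u=-2, then returns -2
verdict: not equivalent; witness: x=-1, y=-4


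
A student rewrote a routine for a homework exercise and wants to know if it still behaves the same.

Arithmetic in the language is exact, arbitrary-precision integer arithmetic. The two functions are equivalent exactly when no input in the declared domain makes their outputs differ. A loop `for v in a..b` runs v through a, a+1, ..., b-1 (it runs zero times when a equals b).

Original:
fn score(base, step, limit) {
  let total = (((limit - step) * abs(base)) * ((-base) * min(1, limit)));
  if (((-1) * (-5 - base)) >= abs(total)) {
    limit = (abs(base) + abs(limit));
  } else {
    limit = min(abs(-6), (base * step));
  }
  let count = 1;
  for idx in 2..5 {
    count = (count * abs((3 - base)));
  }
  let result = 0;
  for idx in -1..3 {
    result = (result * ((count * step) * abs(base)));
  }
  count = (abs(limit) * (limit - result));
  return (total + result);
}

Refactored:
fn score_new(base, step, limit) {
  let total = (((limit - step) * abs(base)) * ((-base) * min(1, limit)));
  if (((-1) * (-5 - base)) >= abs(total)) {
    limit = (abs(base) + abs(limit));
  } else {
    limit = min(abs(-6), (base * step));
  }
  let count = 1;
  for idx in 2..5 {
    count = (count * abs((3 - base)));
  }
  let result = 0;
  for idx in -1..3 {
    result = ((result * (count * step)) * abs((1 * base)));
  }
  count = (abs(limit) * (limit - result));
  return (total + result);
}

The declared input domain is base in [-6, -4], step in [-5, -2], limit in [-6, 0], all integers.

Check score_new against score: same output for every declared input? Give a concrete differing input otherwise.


The two are interchangeable: constant usage differs, plus arithmetic usage differs, and every declared input agrees.
Spot check at base=-6, step=-3, limit=-4 — score: total=144, then (((-1) * (-5 - base)) >= abs(total)) is false, then limit=6, then count=1, then (idx=2), then count=9, then (idx=3), then count=81, then (idx=4), then count=729, then result=0, then (idx=-1), then result=0, then (idx=0), then result=0, then (idx=1), then result=0, then (idx=2), then result=0, then count=36, then returns 144. score_new: total=144, then (((-1) * (-5 - base)) >= abs(total)) is false, then limit=6, then count=1, then (idx=2), then count=9, then (idx=3), then count=81, then (idx=4), then count=729, then result=0, then (idx=-1), then result=0, then (idx=0), then result=0, then (idx=1), then result=0, then (idx=2), then result=0, then count=36, then returns 144. Both give 144.
An exhaustive pass over the 84 declared inputs shows identical outputs.
verdict: equivalent
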